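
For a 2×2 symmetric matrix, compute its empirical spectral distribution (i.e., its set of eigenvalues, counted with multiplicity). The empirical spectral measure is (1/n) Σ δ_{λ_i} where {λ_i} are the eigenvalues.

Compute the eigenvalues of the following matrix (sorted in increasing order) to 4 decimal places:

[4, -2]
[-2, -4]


Since M is real symmetric, both eigenvalues are real; they are the roots of det(λI − M) = λ² − (tr M) λ + det M.
tr M = 4 + (-4) = 0.
det M = 4·(-4) − (-2)² = -16 − 4 = -20.
Characteristic polynomial: λ² − 20 = 0.
Discriminant Δ = (tr M)² − 4·det M = 0 − (-80) = 80; √Δ = 8.944272.
λ = (tr M ± √Δ)/2 = (0 ± 8.944272)/2, giving (tr M − √Δ)/2 = -4.4721 and (tr M + √Δ)/2 = 4.4721.

Eigenvalues sorted in increasing order: [-4.4721, 4.4721].


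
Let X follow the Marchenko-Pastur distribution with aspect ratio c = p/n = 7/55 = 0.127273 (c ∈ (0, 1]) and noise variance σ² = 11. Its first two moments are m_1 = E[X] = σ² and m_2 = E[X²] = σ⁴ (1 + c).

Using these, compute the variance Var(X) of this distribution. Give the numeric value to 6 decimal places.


m_1 = E[X] = σ² = 11, so m_1² = 121.
m_2 = E[X²] = σ⁴ (1 + c) = 121 · (1 + 0.127273) = 121 · 1.127273 = 136.400000.
(Note m_2 − m_1² simplifies to c · σ⁴ = 0.127273 · 121.)

Var(X) = m_2 − m_1² = 136.400000 − 121 = 15.400000.


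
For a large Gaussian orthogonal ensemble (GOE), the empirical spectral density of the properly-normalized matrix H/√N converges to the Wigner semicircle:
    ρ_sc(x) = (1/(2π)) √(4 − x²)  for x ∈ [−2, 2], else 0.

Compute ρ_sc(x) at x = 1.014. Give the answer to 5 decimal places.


ρ_sc(x) = (1/(2π)) √(4 − x²). With x = 1.014:
  4 − x² = 4 − (1.014)² = 4 − 1.028196 = 2.971804.
  √(4 − x²) = 1.723892.
  1/(2π) = 0.159155.
  ρ_sc(1.014) = 0.159155 · 1.723892 = 0.274366.

Rounded to 5 decimal places: ρ_sc(1.014) ≈ 0.27437.


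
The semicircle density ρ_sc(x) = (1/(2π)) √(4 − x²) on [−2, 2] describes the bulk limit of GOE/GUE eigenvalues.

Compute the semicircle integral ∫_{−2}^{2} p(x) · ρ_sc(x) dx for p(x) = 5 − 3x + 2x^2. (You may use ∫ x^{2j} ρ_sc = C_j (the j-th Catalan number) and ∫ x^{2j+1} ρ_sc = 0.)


Write p(x) = Σ a_i x^i, split into monomials and integrate each against ρ_sc separately.
Using ∫ x^{2j} ρ_sc = C_j = (1/(j+1)) C(2j, j) (Catalan numbers) and ∫ x^{2j+1} ρ_sc = 0 (odd monomials vanish by symmetry):
  i = 0 (even): a_0 · C_{0} = 5 · 1 = 5
  i = 1 (odd): ∫ x^1 ρ_sc = 0 (vanishes)
  i = 2 (even): a_2 · C_{1} = 2 · 1 = 2

Summing the contributions: ∫_{−2}^{2} p(x) ρ_sc(x) dx = 5 + 2 = 7.


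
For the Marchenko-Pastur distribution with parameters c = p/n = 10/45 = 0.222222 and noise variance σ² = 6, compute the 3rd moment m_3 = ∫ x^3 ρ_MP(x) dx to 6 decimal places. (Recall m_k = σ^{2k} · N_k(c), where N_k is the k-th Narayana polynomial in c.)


E[X³] = σ⁶ (1 + 3c + c²) (third MP moment). With σ² = 6 (so σ⁶ = 216) and c = 10/45 = 0.222222: E[X³] = 216 · (1 + 3·0.222222 + (0.222222)²) = 216 · 1.716049.

So E[X^3] = 370.666667.


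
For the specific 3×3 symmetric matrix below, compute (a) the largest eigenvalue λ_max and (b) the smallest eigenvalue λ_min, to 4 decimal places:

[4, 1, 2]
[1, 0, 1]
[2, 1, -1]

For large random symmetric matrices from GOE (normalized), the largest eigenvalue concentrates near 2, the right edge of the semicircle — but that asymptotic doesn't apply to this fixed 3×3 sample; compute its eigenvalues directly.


Since M is real symmetric, all three eigenvalues are real; they are the roots of det(λI − M) = λ³ − (tr M) λ² + s λ − det M, where s is the sum of the principal 2×2 minors.
tr M = 4 + 0 + (-1) = 3.
s = (4·0 − 1²) + (4·(-1) − 2²) + (0·(-1) − 1²) = -1 + (-8) + (-1) = -10.
det M (expand along row 1) = 4·(-1) − 1·(-3) + 2·1 = 1.
Characteristic polynomial: λ³ − 3λ² − 10λ − 1 = 0.
Substitute λ = y + (tr M)/3 = y + 1.000000 to remove the quadratic term: y³ + p·y + q = 0 with p = s − (tr M)²/3 = -13.000000 and q = −2(tr M)³/27 + (tr M)·s/3 − det M = -13.000000.
Three real roots ⇒ use the trigonometric (Viète) form: r = 2√(−p/3) = 4.163332, φ = arccos(3q/(p·r)) = arccos(0.720577) = 0.766163 rad.
y_k = r·cos(φ/3 − 2πk/3) for k = 0, 1, 2 gives y = 4.028296, -1.103312, -2.924984.
λ_k = y_k + 1.000000 gives λ = 5.0283, -0.1033, -1.9250 (check: the sum is 3.0000 = tr M).

Hence λ_max = 5.0283 and λ_min = -1.9250.


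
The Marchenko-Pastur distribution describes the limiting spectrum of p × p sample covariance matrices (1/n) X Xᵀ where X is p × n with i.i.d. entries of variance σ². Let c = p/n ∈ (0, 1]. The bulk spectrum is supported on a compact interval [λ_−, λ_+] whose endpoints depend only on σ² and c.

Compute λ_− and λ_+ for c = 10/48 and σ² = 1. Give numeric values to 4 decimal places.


c = 10/48 = 0.208333; √c = 0.456435.
λ_− = σ² (1 − √c)² = 1 · (1 − 0.456435)² = 1 · (0.543565)² = 0.295462.
λ_+ = σ² (1 + √c)² = 1 · (1 + 0.456435)² = 1 · (1.456435)² = 2.121204.

Rounded to 4 decimal places: λ_− ≈ 0.2955, λ_+ ≈ 2.1212.


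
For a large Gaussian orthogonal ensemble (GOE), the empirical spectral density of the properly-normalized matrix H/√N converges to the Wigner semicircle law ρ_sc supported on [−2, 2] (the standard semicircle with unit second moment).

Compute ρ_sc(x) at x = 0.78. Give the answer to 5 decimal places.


ρ_sc(x) = (1/(2π)) √(4 − x²). With x = 0.78:
  4 − x² = 4 − (0.78)² = 4 − 0.608400 = 3.391600.
  √(4 − x²) = 1.841630.
  1/(2π) = 0.159155.
  ρ_sc(0.78) = 0.159155 · 1.841630 = 0.293104.

Rounded to 5 decimal places: ρ_sc(0.78) ≈ 0.29310.


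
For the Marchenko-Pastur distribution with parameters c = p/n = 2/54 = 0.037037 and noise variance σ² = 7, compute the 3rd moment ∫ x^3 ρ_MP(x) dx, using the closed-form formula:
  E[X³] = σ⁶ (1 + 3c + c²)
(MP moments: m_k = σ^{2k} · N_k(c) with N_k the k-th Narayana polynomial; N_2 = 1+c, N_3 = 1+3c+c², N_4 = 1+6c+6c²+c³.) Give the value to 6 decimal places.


E[X³] = σ⁶ (1 + 3c + c²) (third MP moment). With σ² = 7 (so σ⁶ = 343) and c = 2/54 = 0.037037: E[X³] = 343 · (1 + 3·0.037037 + (0.037037)²) = 343 · 1.112483.

So E[X^3] = 381.581619.


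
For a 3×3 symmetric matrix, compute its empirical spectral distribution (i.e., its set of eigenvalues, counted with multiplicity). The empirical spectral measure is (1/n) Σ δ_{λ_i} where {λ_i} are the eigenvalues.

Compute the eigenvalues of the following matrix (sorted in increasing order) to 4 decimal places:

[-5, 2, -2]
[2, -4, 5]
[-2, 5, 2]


Since M is real symmetric, all three eigenvalues are real; they are the roots of det(λI − M) = λ³ − (tr M) λ² + s λ − det M, where s is the sum of the principal 2×2 minors.
tr M = -5 + (-4) + 2 = -7.
s = ((-5)·(-4) − 2²) + ((-5)·2 − (-2)²) + ((-4)·2 − 5²) = 16 + (-14) + (-33) = -31.
det M (expand along row 1) = (-5)·(-33) − 2·14 + (-2)·2 = 133.
Characteristic polynomial: λ³ + 7λ² − 31λ − 133 = 0.
Substitute λ = y + (tr M)/3 = y − 2.333333 to remove the quadratic term: y³ + p·y + q = 0 with p = s − (tr M)²/3 = -47.333333 and q = −2(tr M)³/27 + (tr M)·s/3 − det M = -35.259259.
Three real roots ⇒ use the trigonometric (Viète) form: r = 2√(−p/3) = 7.944250, φ = arccos(3q/(p·r)) = arccos(0.281303) = 1.285645 rad.
y_k = r·cos(φ/3 − 2πk/3) for k = 0, 1, 2 gives y = 7.225852, -0.753969, -6.471883.
λ_k = y_k − 2.333333 gives λ = 4.8925, -3.0873, -8.8052 (check: the sum is -7.0000 = tr M).

Eigenvalues sorted in increasing order: [-8.8052, -3.0873, 4.8925].


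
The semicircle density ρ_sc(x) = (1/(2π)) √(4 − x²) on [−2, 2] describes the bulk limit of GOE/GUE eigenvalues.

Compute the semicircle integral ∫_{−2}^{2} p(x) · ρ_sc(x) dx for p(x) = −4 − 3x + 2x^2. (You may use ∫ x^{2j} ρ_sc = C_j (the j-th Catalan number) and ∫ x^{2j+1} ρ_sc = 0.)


Write p(x) = Σ a_i x^i, split into monomials and integrate each against ρ_sc separately.
Using ∫ x^{2j} ρ_sc = C_j = (1/(j+1)) C(2j, j) (Catalan numbers) and ∫ x^{2j+1} ρ_sc = 0 (odd monomials vanish by symmetry):
  i = 0 (even): a_0 · C_{0} = -4 · 1 = -4
  i = 1 (odd): ∫ x^1 ρ_sc = 0 (vanishes)
  i = 2 (even): a_2 · C_{1} = 2 · 1 = 2

Summing the contributions: ∫_{−2}^{2} p(x) ρ_sc(x) dx = (-4) + 2 = -2.


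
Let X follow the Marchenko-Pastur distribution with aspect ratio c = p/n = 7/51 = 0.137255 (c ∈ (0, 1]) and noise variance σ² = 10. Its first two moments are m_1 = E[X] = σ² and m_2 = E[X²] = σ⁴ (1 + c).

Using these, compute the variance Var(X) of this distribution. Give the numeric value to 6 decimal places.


m_1 = E[X] = σ² = 10, so m_1² = 100.
m_2 = E[X²] = σ⁴ (1 + c) = 100 · (1 + 0.137255) = 100 · 1.137255 = 113.725490.
(Note m_2 − m_1² simplifies to c · σ⁴ = 0.137255 · 100.)

Var(X) = m_2 − m_1² = 113.725490 − 100 = 13.725490.


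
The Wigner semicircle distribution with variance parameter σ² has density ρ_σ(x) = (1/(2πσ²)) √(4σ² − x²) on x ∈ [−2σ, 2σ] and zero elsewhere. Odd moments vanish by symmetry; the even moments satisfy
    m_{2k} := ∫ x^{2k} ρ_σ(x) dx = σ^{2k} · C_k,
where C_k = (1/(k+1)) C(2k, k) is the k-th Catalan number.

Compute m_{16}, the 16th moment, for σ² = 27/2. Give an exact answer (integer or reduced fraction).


By the scaled semicircle moment identity, m_{2k} = σ^{2k} · C_k with k = 8.
C_8 = (1/(k+1)) · C(2k, k) = (1/9) · C(16, 8) = (1/9) · 12870 = 1430.
σ^{2k} = (σ²)^k = (27/2)^8 = 282429536481/256.

Therefore m_{16} = σ^{16} · C_8 = (282429536481/256) · 1430 = 201937118583915/128.


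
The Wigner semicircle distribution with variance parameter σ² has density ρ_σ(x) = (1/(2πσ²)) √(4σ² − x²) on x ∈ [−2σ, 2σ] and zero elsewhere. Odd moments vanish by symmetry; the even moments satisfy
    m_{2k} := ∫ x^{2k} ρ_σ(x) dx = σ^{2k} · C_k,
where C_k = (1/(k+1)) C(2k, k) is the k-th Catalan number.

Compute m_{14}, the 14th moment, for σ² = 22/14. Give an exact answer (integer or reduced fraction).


By the scaled semicircle moment identity, m_{2k} = σ^{2k} · C_k with k = 7.
C_7 = (1/(k+1)) · C(2k, k) = (1/8) · C(14, 7) = (1/8) · 3432 = 429.
σ^{2k} = (σ²)^k = (22/14)^7 = 19487171/823543.

Therefore m_{14} = σ^{14} · C_7 = (19487171/823543) · 429 = 8359996359/823543.


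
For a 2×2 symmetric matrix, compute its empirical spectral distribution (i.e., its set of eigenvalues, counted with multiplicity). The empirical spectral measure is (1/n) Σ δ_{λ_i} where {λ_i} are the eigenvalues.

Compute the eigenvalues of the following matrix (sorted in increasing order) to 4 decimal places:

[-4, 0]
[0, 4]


Since M is real symmetric, both eigenvalues are real; they are the roots of det(λI − M) = λ² − (tr M) λ + det M.
tr M = -4 + 4 = 0.
det M = (-4)·4 − 0² = -16 − 0 = -16.
Characteristic polynomial: λ² − 16 = 0.
Discriminant Δ = (tr M)² − 4·det M = 0 − (-64) = 64; √Δ = 8.000000.
λ = (tr M ± √Δ)/2 = (0 ± 8.000000)/2, giving (tr M − √Δ)/2 = -4.0000 and (tr M + √Δ)/2 = 4.0000.

Eigenvalues sorted in increasing order: [-4.0000, 4.0000].


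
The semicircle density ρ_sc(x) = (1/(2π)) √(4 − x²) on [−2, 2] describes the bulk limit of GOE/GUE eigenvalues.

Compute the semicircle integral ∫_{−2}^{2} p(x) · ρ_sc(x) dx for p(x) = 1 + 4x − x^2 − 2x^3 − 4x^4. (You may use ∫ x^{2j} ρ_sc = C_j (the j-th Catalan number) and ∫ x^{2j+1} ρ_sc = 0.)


Write p(x) = Σ a_i x^i, split into monomials and integrate each against ρ_sc separately.
Using ∫ x^{2j} ρ_sc = C_j = (1/(j+1)) C(2j, j) (Catalan numbers) and ∫ x^{2j+1} ρ_sc = 0 (odd monomials vanish by symmetry):
  i = 0 (even): a_0 · C_{0} = 1 · 1 = 1
  i = 1 (odd): ∫ x^1 ρ_sc = 0 (vanishes)
  i = 2 (even): a_2 · C_{1} = -1 · 1 = -1
  i = 3 (odd): ∫ x^3 ρ_sc = 0 (vanishes)
  i = 4 (even): a_4 · C_{2} = -4 · 2 = -8

Summing the contributions: ∫_{−2}^{2} p(x) ρ_sc(x) dx = 1 + (-1) + (-8) = -8.


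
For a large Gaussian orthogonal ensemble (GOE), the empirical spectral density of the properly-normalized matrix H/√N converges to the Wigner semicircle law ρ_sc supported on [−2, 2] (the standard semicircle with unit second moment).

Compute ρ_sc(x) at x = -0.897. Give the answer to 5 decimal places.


ρ_sc(x) = (1/(2π)) √(4 − x²). With x = -0.897:
  4 − x² = 4 − (-0.897)² = 4 − 0.804609 = 3.195391.
  √(4 − x²) = 1.787566.
  1/(2π) = 0.159155.
  ρ_sc(-0.897) = 0.159155 · 1.787566 = 0.284500.

Rounded to 5 decimal places: ρ_sc(-0.897) ≈ 0.28450.


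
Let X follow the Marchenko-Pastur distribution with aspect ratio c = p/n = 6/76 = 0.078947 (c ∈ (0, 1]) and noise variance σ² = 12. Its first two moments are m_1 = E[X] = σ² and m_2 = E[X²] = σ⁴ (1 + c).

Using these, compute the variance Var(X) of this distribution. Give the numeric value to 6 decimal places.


m_1 = E[X] = σ² = 12, so m_1² = 144.
m_2 = E[X²] = σ⁴ (1 + c) = 144 · (1 + 0.078947) = 144 · 1.078947 = 155.368421.
(Note m_2 − m_1² simplifies to c · σ⁴ = 0.078947 · 144.)

Var(X) = m_2 − m_1² = 155.368421 − 144 = 11.368421.


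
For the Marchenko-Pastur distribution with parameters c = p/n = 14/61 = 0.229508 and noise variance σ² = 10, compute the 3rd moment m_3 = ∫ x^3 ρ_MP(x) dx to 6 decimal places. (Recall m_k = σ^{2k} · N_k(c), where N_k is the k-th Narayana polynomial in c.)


E[X³] = σ⁶ (1 + 3c + c²) (third MP moment). With σ² = 10 (so σ⁶ = 1000) and c = 14/61 = 0.229508: E[X³] = 1000 · (1 + 3·0.229508 + (0.229508)²) = 1000 · 1.741199.

So E[X^3] = 1741.198603.


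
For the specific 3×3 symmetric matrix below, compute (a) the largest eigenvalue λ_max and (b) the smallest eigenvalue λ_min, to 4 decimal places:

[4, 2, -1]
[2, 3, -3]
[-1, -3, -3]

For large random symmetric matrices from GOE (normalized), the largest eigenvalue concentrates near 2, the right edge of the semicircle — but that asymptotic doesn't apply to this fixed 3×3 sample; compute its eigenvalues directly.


Since M is real symmetric, all three eigenvalues are real; they are the roots of det(λI − M) = λ³ − (tr M) λ² + s λ − det M, where s is the sum of the principal 2×2 minors.
tr M = 4 + 3 + (-3) = 4.
s = (4·3 − 2²) + (4·(-3) − (-1)²) + (3·(-3) − (-3)²) = 8 + (-13) + (-18) = -23.
det M (expand along row 1) = 4·(-18) − 2·(-9) + (-1)·(-3) = -51.
Characteristic polynomial: λ³ − 4λ² − 23λ + 51 = 0.
Substitute λ = y + (tr M)/3 = y + 1.333333 to remove the quadratic term: y³ + p·y + q = 0 with p = s − (tr M)²/3 = -28.333333 and q = −2(tr M)³/27 + (tr M)·s/3 − det M = 15.592593.
Three real roots ⇒ use the trigonometric (Viète) form: r = 2√(−p/3) = 6.146363, φ = arccos(3q/(p·r)) = arccos(-0.268611) = 1.842747 rad.
y_k = r·cos(φ/3 − 2πk/3) for k = 0, 1, 2 gives y = 5.022848, 0.556406, -5.579254.
λ_k = y_k + 1.333333 gives λ = 6.3562, 1.8897, -4.2459 (check: the sum is 4.0000 = tr M).

Hence λ_max = 6.3562 and λ_min = -4.2459.


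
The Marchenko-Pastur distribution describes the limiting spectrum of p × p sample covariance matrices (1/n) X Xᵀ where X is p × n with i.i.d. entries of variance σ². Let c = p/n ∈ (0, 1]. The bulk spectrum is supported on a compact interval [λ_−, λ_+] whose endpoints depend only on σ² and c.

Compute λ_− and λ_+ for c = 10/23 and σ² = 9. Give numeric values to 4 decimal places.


c = 10/23 = 0.434783; √c = 0.659380.
λ_− = σ² (1 − √c)² = 9 · (1 − 0.659380)² = 9 · (0.340620)² = 1.044195.
λ_+ = σ² (1 + √c)² = 9 · (1 + 0.659380)² = 9 · (1.659380)² = 24.781892.

Rounded to 4 decimal places: λ_− ≈ 1.0442, λ_+ ≈ 24.7819.


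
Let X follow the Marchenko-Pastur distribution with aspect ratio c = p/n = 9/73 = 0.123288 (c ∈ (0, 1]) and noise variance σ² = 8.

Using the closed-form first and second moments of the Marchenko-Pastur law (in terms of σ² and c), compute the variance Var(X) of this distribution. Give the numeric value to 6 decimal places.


Recall the MP moments m_1 = E[X] = σ² and m_2 = E[X²] = σ⁴ (1 + c).
m_1 = E[X] = σ² = 8, so m_1² = 64.
m_2 = E[X²] = σ⁴ (1 + c) = 64 · (1 + 0.123288) = 64 · 1.123288 = 71.890411.
(Note m_2 − m_1² simplifies to c · σ⁴ = 0.123288 · 64.)

Var(X) = m_2 − m_1² = 71.890411 − 64 = 7.890411.


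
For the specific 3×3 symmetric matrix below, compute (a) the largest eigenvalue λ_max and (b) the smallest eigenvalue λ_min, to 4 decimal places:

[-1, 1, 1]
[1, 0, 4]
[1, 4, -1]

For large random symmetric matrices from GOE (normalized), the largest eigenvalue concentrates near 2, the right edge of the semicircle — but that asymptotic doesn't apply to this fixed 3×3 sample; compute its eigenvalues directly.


Since M is real symmetric, all three eigenvalues are real; they are the roots of det(λI − M) = λ³ − (tr M) λ² + s λ − det M, where s is the sum of the principal 2×2 minors.
tr M = -1 + 0 + (-1) = -2.
s = ((-1)·0 − 1²) + ((-1)·(-1) − 1²) + (0·(-1) − 4²) = -1 + 0 + (-16) = -17.
det M (expand along row 1) = (-1)·(-16) − 1·(-5) + 1·4 = 25.
Characteristic polynomial: λ³ + 2λ² − 17λ − 25 = 0.
Substitute λ = y + (tr M)/3 = y − 0.666667 to remove the quadratic term: y³ + p·y + q = 0 with p = s − (tr M)²/3 = -18.333333 and q = −2(tr M)³/27 + (tr M)·s/3 − det M = -13.074074.
Three real roots ⇒ use the trigonometric (Viète) form: r = 2√(−p/3) = 4.944132, φ = arccos(3q/(p·r)) = arccos(0.432714) = 1.123296 rad.
y_k = r·cos(φ/3 − 2πk/3) for k = 0, 1, 2 gives y = 4.601581, -0.734769, -3.866812.
λ_k = y_k − 0.666667 gives λ = 3.9349, -1.4014, -4.5335 (check: the sum is -2.0000 = tr M).

Hence λ_max = 3.9349 and λ_min = -4.5335.


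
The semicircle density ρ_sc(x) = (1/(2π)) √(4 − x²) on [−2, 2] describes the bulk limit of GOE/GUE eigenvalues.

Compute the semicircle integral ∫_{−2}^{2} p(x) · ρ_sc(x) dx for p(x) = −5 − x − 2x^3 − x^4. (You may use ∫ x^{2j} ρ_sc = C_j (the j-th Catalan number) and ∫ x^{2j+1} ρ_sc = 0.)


Write p(x) = Σ a_i x^i, split into monomials and integrate each against ρ_sc separately.
Using ∫ x^{2j} ρ_sc = C_j = (1/(j+1)) C(2j, j) (Catalan numbers) and ∫ x^{2j+1} ρ_sc = 0 (odd monomials vanish by symmetry):
  i = 0 (even): a_0 · C_{0} = -5 · 1 = -5
  i = 1 (odd): ∫ x^1 ρ_sc = 0 (vanishes)
  i = 3 (odd): ∫ x^3 ρ_sc = 0 (vanishes)
  i = 4 (even): a_4 · C_{2} = -1 · 2 = -2

Summing the contributions: ∫_{−2}^{2} p(x) ρ_sc(x) dx = (-5) + (-2) = -7.


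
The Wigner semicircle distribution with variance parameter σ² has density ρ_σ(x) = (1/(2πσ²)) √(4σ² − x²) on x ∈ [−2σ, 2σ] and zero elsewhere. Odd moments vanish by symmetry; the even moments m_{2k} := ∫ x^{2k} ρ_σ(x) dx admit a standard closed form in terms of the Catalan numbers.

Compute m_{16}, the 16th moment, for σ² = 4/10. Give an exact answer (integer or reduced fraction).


By the scaled semicircle moment identity, m_{2k} = σ^{2k} · C_k with k = 8.
C_8 = (1/(k+1)) · C(2k, k) = (1/9) · C(16, 8) = (1/9) · 12870 = 1430.
σ^{2k} = (σ²)^k = (4/10)^8 = 256/390625.

Therefore m_{16} = σ^{16} · C_8 = (256/390625) · 1430 = 73216/78125.


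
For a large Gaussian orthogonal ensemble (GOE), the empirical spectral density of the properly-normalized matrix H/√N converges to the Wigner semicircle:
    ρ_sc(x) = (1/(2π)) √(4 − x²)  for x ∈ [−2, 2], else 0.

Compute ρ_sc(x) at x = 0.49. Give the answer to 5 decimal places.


ρ_sc(x) = (1/(2π)) √(4 − x²). With x = 0.49:
  4 − x² = 4 − (0.49)² = 4 − 0.240100 = 3.759900.
  √(4 − x²) = 1.939046.
  1/(2π) = 0.159155.
  ρ_sc(0.49) = 0.159155 · 1.939046 = 0.308609.

Rounded to 5 decimal places: ρ_sc(0.49) ≈ 0.30861.


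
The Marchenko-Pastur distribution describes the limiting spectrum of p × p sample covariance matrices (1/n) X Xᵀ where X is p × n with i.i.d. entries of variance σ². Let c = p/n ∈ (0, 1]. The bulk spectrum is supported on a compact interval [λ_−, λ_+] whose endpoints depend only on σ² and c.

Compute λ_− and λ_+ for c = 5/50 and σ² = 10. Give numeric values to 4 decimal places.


c = 5/50 = 0.100000; √c = 0.316228.
λ_− = σ² (1 − √c)² = 10 · (1 − 0.316228)² = 10 · (0.683772)² = 4.675445.
λ_+ = σ² (1 + √c)² = 10 · (1 + 0.316228)² = 10 · (1.316228)² = 17.324555.

Rounded to 4 decimal places: λ_− ≈ 4.6754, λ_+ ≈ 17.3246.


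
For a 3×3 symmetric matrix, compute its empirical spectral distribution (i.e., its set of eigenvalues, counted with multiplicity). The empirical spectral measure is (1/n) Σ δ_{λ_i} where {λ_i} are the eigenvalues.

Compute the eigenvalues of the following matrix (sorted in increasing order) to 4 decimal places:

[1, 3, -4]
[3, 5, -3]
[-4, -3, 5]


Since M is real symmetric, all three eigenvalues are real; they are the roots of det(λI − M) = λ³ − (tr M) λ² + s λ − det M, where s is the sum of the principal 2×2 minors.
tr M = 1 + 5 + 5 = 11.
s = (1·5 − 3²) + (1·5 − (-4)²) + (5·5 − (-3)²) = -4 + (-11) + 16 = 1.
det M (expand along row 1) = 1·16 − 3·3 + (-4)·11 = -37.
Characteristic polynomial: λ³ − 11λ² + λ + 37 = 0.
Substitute λ = y + (tr M)/3 = y + 3.666667 to remove the quadratic term: y³ + p·y + q = 0 with p = s − (tr M)²/3 = -39.333333 and q = −2(tr M)³/27 + (tr M)·s/3 − det M = -57.925926.
Three real roots ⇒ use the trigonometric (Viète) form: r = 2√(−p/3) = 7.241854, φ = arccos(3q/(p·r)) = arccos(0.610076) = 0.914640 rad.
y_k = r·cos(φ/3 − 2πk/3) for k = 0, 1, 2 gives y = 6.907881, -1.571330, -5.336550.
λ_k = y_k + 3.666667 gives λ = 10.5745, 2.0953, -1.6699 (check: the sum is 11.0000 = tr M).

Eigenvalues sorted in increasing order: [-1.6699, 2.0953, 10.5745].


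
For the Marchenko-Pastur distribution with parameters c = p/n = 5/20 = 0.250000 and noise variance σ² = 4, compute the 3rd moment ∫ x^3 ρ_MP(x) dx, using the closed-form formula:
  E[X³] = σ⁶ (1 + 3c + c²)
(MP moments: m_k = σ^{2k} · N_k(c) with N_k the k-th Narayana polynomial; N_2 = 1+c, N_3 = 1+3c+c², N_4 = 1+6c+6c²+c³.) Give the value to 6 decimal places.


E[X³] = σ⁶ (1 + 3c + c²) (third MP moment). With σ² = 4 (so σ⁶ = 64) and c = 5/20 = 0.250000: E[X³] = 64 · (1 + 3·0.250000 + (0.250000)²) = 64 · 1.812500.

So E[X^3] = 116.000000.


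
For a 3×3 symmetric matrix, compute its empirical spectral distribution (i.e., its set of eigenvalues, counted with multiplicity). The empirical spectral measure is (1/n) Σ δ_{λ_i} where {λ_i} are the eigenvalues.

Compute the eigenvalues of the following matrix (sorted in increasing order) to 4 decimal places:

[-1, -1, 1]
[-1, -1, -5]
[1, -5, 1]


Since M is real symmetric, all three eigenvalues are real; they are the roots of det(λI − M) = λ³ − (tr M) λ² + s λ − det M, where s is the sum of the principal 2×2 minors.
tr M = -1 + (-1) + 1 = -1.
s = ((-1)·(-1) − (-1)²) + ((-1)·1 − 1²) + ((-1)·1 − (-5)²) = 0 + (-2) + (-26) = -28.
det M (expand along row 1) = (-1)·(-26) − (-1)·4 + 1·6 = 36.
Characteristic polynomial: λ³ + λ² − 28λ − 36 = 0.
Substitute λ = y + (tr M)/3 = y − 0.333333 to remove the quadratic term: y³ + p·y + q = 0 with p = s − (tr M)²/3 = -28.333333 and q = −2(tr M)³/27 + (tr M)·s/3 − det M = -26.592593.
Three real roots ⇒ use the trigonometric (Viète) form: r = 2√(−p/3) = 6.146363, φ = arccos(3q/(p·r)) = arccos(0.458106) = 1.094933 rad.
y_k = r·cos(φ/3 − 2πk/3) for k = 0, 1, 2 gives y = 5.741513, -0.970860, -4.770653.
λ_k = y_k − 0.333333 gives λ = 5.4082, -1.3042, -5.1040 (check: the sum is -1.0000 = tr M).

Eigenvalues sorted in increasing order: [-5.1040, -1.3042, 5.4082].


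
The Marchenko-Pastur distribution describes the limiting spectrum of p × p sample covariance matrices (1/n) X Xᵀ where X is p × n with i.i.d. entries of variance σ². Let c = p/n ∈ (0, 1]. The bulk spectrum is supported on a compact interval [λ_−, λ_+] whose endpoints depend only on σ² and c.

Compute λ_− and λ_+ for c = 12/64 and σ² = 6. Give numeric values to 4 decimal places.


c = 12/64 = 0.187500; √c = 0.433013.
λ_− = σ² (1 − √c)² = 6 · (1 − 0.433013)² = 6 · (0.566987)² = 1.928848.
λ_+ = σ² (1 + √c)² = 6 · (1 + 0.433013)² = 6 · (1.433013)² = 12.321152.

Rounded to 4 decimal places: λ_− ≈ 1.9288, λ_+ ≈ 12.3212.


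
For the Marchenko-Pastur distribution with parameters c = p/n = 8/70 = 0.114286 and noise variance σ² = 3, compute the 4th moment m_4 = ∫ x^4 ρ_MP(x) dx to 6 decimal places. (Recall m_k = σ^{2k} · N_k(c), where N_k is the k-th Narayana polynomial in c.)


E[X⁴] = σ⁸ (1 + 6c + 6c² + c³) (fourth MP moment). With σ² = 3 (so σ⁸ = 81) and c = 8/70 = 0.114286: E[X⁴] = 81 · (1 + 6·0.114286 + 6·(0.114286)² + (0.114286)³) = 81 · 1.765574.

So E[X^4] = 143.011522.


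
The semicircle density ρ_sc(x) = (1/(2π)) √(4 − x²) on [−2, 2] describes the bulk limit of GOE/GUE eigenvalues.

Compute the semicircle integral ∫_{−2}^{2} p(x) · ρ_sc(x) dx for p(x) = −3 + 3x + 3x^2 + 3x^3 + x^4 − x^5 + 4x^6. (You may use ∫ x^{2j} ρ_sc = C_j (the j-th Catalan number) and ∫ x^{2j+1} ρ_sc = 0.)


Write p(x) = Σ a_i x^i, split into monomials and integrate each against ρ_sc separately.
Using ∫ x^{2j} ρ_sc = C_j = (1/(j+1)) C(2j, j) (Catalan numbers) and ∫ x^{2j+1} ρ_sc = 0 (odd monomials vanish by symmetry):
  i = 0 (even): a_0 · C_{0} = -3 · 1 = -3
  i = 1 (odd): ∫ x^1 ρ_sc = 0 (vanishes)
  i = 2 (even): a_2 · C_{1} = 3 · 1 = 3
  i = 3 (odd): ∫ x^3 ρ_sc = 0 (vanishes)
  i = 4 (even): a_4 · C_{2} = 1 · 2 = 2
  i = 5 (odd): ∫ x^5 ρ_sc = 0 (vanishes)
  i = 6 (even): a_6 · C_{3} = 4 · 5 = 20

Summing the contributions: ∫_{−2}^{2} p(x) ρ_sc(x) dx = (-3) + 3 + 2 + 20 = 22.


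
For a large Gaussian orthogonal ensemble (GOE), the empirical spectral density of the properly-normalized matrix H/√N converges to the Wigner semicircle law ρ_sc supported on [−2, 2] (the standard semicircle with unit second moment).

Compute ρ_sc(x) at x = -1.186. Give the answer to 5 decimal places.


ρ_sc(x) = (1/(2π)) √(4 − x²). With x = -1.186:
  4 − x² = 4 − (-1.186)² = 4 − 1.406596 = 2.593404.
  √(4 − x²) = 1.610405.
  1/(2π) = 0.159155.
  ρ_sc(-1.186) = 0.159155 · 1.610405 = 0.256304.

Rounded to 5 decimal places: ρ_sc(-1.186) ≈ 0.25630.


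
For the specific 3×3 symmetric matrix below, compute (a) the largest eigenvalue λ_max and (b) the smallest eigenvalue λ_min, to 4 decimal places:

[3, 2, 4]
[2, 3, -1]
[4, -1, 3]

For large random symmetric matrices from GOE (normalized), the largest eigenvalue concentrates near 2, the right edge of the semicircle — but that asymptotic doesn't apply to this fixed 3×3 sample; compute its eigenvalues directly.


Since M is real symmetric, all three eigenvalues are real; they are the roots of det(λI − M) = λ³ − (tr M) λ² + s λ − det M, where s is the sum of the principal 2×2 minors.
tr M = 3 + 3 + 3 = 9.
s = (3·3 − 2²) + (3·3 − 4²) + (3·3 − (-1)²) = 5 + (-7) + 8 = 6.
det M (expand along row 1) = 3·8 − 2·10 + 4·(-14) = -52.
Characteristic polynomial: λ³ − 9λ² + 6λ + 52 = 0.
Substitute λ = y + (tr M)/3 = y + 3.000000 to remove the quadratic term: y³ + p·y + q = 0 with p = s − (tr M)²/3 = -21.000000 and q = −2(tr M)³/27 + (tr M)·s/3 − det M = 16.000000.
Three real roots ⇒ use the trigonometric (Viète) form: r = 2√(−p/3) = 5.291503, φ = arccos(3q/(p·r)) = arccos(-0.431959) = 2.017461 rad.
y_k = r·cos(φ/3 − 2πk/3) for k = 0, 1, 2 gives y = 4.139410, 0.784934, -4.924344.
λ_k = y_k + 3.000000 gives λ = 7.1394, 3.7849, -1.9243 (check: the sum is 9.0000 = tr M).

Hence λ_max = 7.1394 and λ_min = -1.9243.


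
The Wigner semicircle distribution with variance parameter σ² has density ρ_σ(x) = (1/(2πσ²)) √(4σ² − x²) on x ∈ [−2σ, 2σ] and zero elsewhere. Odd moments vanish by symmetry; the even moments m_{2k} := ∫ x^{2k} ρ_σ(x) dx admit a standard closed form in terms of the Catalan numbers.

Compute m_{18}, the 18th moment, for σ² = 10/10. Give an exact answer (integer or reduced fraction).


By the scaled semicircle moment identity, m_{2k} = σ^{2k} · C_k with k = 9.
C_9 = (1/(k+1)) · C(2k, k) = (1/10) · C(18, 9) = (1/10) · 48620 = 4862.
σ^{2k} = (σ²)^k = (10/10)^9 = 1.

Therefore m_{18} = σ^{18} · C_9 = 1 · 4862 = 4862.


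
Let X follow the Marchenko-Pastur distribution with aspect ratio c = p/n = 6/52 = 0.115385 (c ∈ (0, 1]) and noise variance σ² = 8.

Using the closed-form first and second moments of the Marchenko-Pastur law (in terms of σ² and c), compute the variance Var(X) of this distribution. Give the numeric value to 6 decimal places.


Recall the MP moments m_1 = E[X] = σ² and m_2 = E[X²] = σ⁴ (1 + c).
m_1 = E[X] = σ² = 8, so m_1² = 64.
m_2 = E[X²] = σ⁴ (1 + c) = 64 · (1 + 0.115385) = 64 · 1.115385 = 71.384615.
(Note m_2 − m_1² simplifies to c · σ⁴ = 0.115385 · 64.)

Var(X) = m_2 − m_1² = 71.384615 − 64 = 7.384615.


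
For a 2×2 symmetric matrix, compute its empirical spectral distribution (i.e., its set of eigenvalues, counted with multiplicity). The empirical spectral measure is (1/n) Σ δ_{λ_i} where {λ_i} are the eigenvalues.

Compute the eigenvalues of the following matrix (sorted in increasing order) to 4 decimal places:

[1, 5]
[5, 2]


Since M is real symmetric, both eigenvalues are real; they are the roots of det(λI − M) = λ² − (tr M) λ + det M.
tr M = 1 + 2 = 3.
det M = 1·2 − 5² = 2 − 25 = -23.
Characteristic polynomial: λ² − 3λ − 23 = 0.
Discriminant Δ = (tr M)² − 4·det M = 9 − (-92) = 101; √Δ = 10.049876.
λ = (tr M ± √Δ)/2 = (3 ± 10.049876)/2, giving (tr M − √Δ)/2 = -3.5249 and (tr M + √Δ)/2 = 6.5249.

Eigenvalues sorted in increasing order: [-3.5249, 6.5249].


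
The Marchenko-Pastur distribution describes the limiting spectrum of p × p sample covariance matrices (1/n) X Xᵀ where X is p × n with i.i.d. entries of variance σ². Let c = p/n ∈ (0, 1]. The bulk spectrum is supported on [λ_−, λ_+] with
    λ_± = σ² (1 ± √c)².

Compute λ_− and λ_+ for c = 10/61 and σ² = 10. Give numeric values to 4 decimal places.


c = 10/61 = 0.163934; √c = 0.404888.
λ_− = σ² (1 − √c)² = 10 · (1 − 0.404888)² = 10 · (0.595112)² = 3.541581.
λ_+ = σ² (1 + √c)² = 10 · (1 + 0.404888)² = 10 · (1.404888)² = 19.737108.

Rounded to 4 decimal places: λ_− ≈ 3.5416, λ_+ ≈ 19.7371.


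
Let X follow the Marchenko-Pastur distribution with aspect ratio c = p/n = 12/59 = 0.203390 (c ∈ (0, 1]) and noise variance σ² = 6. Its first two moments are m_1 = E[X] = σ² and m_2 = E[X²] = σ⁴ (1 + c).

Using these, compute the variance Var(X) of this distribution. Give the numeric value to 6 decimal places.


m_1 = E[X] = σ² = 6, so m_1² = 36.
m_2 = E[X²] = σ⁴ (1 + c) = 36 · (1 + 0.203390) = 36 · 1.203390 = 43.322034.
(Note m_2 − m_1² simplifies to c · σ⁴ = 0.203390 · 36.)

Var(X) = m_2 − m_1² = 43.322034 − 36 = 7.322034.


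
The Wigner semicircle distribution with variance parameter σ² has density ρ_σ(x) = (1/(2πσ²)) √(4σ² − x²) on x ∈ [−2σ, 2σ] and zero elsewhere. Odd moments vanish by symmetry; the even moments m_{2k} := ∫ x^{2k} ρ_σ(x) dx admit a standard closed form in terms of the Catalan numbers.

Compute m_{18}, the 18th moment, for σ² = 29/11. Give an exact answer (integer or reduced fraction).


By the scaled semicircle moment identity, m_{2k} = σ^{2k} · C_k with k = 9.
C_9 = (1/(k+1)) · C(2k, k) = (1/10) · C(18, 9) = (1/10) · 48620 = 4862.
σ^{2k} = (σ²)^k = (29/11)^9 = 14507145975869/2357947691.

Therefore m_{18} = σ^{18} · C_9 = (14507145975869/2357947691) · 4862 = 6412158521334098/214358881.


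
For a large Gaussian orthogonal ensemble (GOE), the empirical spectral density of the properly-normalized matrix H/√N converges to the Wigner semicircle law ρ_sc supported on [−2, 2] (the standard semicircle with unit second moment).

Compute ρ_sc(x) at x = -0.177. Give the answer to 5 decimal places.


ρ_sc(x) = (1/(2π)) √(4 − x²). With x = -0.177:
  4 − x² = 4 − (-0.177)² = 4 − 0.031329 = 3.968671.
  √(4 − x²) = 1.992152.
  1/(2π) = 0.159155.
  ρ_sc(-0.177) = 0.159155 · 1.992152 = 0.317061.

Rounded to 5 decimal places: ρ_sc(-0.177) ≈ 0.31706.


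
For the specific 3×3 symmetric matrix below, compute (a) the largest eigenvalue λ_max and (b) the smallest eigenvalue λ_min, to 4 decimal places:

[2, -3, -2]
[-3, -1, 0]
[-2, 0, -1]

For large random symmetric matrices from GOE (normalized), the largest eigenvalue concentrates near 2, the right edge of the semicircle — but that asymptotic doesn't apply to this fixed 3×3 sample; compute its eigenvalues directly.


Since M is real symmetric, all three eigenvalues are real; they are the roots of det(λI − M) = λ³ − (tr M) λ² + s λ − det M, where s is the sum of the principal 2×2 minors.
tr M = 2 + (-1) + (-1) = 0.
s = (2·(-1) − (-3)²) + (2·(-1) − (-2)²) + ((-1)·(-1) − 0²) = -11 + (-6) + 1 = -16.
det M (expand along row 1) = 2·1 − (-3)·3 + (-2)·(-2) = 15.
Characteristic polynomial: λ³ − 16λ − 15 = 0.
Substitute λ = y + (tr M)/3 = y + 0.000000 to remove the quadratic term: y³ + p·y + q = 0 with p = s − (tr M)²/3 = -16.000000 and q = −2(tr M)³/27 + (tr M)·s/3 − det M = -15.000000.
Three real roots ⇒ use the trigonometric (Viète) form: r = 2√(−p/3) = 4.618802, φ = arccos(3q/(p·r)) = arccos(0.608924) = 0.916093 rad.
y_k = r·cos(φ/3 − 2πk/3) for k = 0, 1, 2 gives y = 4.405125, -1.000000, -3.405125.
λ_k = y_k + 0.000000 gives λ = 4.4051, -1.0000, -3.4051 (check: the sum is 0.0000 = tr M).

Hence λ_max = 4.4051 and λ_min = -3.4051.


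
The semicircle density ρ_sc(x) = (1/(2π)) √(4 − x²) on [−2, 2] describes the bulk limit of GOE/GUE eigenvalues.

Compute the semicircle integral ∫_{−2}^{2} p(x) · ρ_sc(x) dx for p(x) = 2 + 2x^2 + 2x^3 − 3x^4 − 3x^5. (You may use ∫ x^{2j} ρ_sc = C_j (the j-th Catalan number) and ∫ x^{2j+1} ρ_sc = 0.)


Write p(x) = Σ a_i x^i, split into monomials and integrate each against ρ_sc separately.
Using ∫ x^{2j} ρ_sc = C_j = (1/(j+1)) C(2j, j) (Catalan numbers) and ∫ x^{2j+1} ρ_sc = 0 (odd monomials vanish by symmetry):
  i = 0 (even): a_0 · C_{0} = 2 · 1 = 2
  i = 2 (even): a_2 · C_{1} = 2 · 1 = 2
  i = 3 (odd): ∫ x^3 ρ_sc = 0 (vanishes)
  i = 4 (even): a_4 · C_{2} = -3 · 2 = -6
  i = 5 (odd): ∫ x^5 ρ_sc = 0 (vanishes)

Summing the contributions: ∫_{−2}^{2} p(x) ρ_sc(x) dx = 2 + 2 + (-6) = -2.


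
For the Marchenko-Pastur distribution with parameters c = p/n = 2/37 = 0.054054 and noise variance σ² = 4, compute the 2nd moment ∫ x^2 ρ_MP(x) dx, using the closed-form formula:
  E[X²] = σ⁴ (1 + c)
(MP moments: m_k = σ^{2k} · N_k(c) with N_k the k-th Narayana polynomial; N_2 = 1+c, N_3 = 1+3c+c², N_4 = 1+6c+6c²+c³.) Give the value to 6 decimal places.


E[X²] = σ⁴ (1 + c) (second MP moment). With σ² = 4 (so σ⁴ = 16) and c = 2/37 = 0.054054: E[X²] = 16 · (1 + 0.054054) = 16 · 1.054054.

So E[X^2] = 16.864865.


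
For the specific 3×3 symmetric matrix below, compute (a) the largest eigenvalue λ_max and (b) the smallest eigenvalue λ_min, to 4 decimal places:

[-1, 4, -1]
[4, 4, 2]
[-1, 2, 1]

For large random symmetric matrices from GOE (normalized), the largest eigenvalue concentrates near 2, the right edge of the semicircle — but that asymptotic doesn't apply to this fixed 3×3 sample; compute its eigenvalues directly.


Since M is real symmetric, all three eigenvalues are real; they are the roots of det(λI − M) = λ³ − (tr M) λ² + s λ − det M, where s is the sum of the principal 2×2 minors.
tr M = -1 + 4 + 1 = 4.
s = ((-1)·4 − 4²) + ((-1)·1 − (-1)²) + (4·1 − 2²) = -20 + (-2) + 0 = -22.
det M (expand along row 1) = (-1)·0 − 4·6 + (-1)·12 = -36.
Characteristic polynomial: λ³ − 4λ² − 22λ + 36 = 0.
Substitute λ = y + (tr M)/3 = y + 1.333333 to remove the quadratic term: y³ + p·y + q = 0 with p = s − (tr M)²/3 = -27.333333 and q = −2(tr M)³/27 + (tr M)·s/3 − det M = 1.925926.
Three real roots ⇒ use the trigonometric (Viète) form: r = 2√(−p/3) = 6.036923, φ = arccos(3q/(p·r)) = arccos(-0.035015) = 1.605818 rad.
y_k = r·cos(φ/3 − 2πk/3) for k = 0, 1, 2 gives y = 5.192536, 0.070474, -5.263010.
λ_k = y_k + 1.333333 gives λ = 6.5259, 1.4038, -3.9297 (check: the sum is 4.0000 = tr M).

Hence λ_max = 6.5259 and λ_min = -3.9297.


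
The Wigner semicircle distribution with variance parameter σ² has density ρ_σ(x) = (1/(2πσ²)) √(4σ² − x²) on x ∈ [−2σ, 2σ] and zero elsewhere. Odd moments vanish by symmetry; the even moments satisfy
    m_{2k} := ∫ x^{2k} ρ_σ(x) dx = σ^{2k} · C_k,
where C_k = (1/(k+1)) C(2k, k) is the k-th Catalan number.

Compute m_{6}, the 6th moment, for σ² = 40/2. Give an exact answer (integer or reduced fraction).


By the scaled semicircle moment identity, m_{2k} = σ^{2k} · C_k with k = 3.
C_3 = (1/(k+1)) · C(2k, k) = (1/4) · C(6, 3) = (1/4) · 20 = 5.
σ^{2k} = (σ²)^k = (40/2)^3 = 8000.

Therefore m_{6} = σ^{6} · C_3 = 8000 · 5 = 40000.


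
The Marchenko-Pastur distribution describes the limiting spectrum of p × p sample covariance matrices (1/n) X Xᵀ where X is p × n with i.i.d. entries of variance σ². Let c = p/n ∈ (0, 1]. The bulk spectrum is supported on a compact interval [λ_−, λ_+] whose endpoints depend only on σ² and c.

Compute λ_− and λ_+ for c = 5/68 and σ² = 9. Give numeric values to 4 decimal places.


c = 5/68 = 0.073529; √c = 0.271163.
λ_− = σ² (1 − √c)² = 9 · (1 − 0.271163)² = 9 · (0.728837)² = 4.780829.
λ_+ = σ² (1 + √c)² = 9 · (1 + 0.271163)² = 9 · (1.271163)² = 14.542700.

Rounded to 4 decimal places: λ_− ≈ 4.7808, λ_+ ≈ 14.5427.


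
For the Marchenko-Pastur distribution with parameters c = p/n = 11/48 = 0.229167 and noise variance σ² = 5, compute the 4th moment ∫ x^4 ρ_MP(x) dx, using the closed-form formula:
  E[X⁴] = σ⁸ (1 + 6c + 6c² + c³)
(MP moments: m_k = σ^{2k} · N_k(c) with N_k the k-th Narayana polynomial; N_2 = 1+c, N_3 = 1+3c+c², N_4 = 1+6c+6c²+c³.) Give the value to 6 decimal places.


E[X⁴] = σ⁸ (1 + 6c + 6c² + c³) (fourth MP moment). With σ² = 5 (so σ⁸ = 625) and c = 11/48 = 0.229167: E[X⁴] = 625 · (1 + 6·0.229167 + 6·(0.229167)² + (0.229167)³) = 625 · 2.702139.

So E[X^4] = 1688.837122.


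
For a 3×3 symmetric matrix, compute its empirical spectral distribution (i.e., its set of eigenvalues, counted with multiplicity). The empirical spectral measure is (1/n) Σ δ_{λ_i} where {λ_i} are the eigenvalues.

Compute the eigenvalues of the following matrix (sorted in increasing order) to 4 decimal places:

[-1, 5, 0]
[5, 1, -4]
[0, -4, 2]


Since M is real symmetric, all three eigenvalues are real; they are the roots of det(λI − M) = λ³ − (tr M) λ² + s λ − det M, where s is the sum of the principal 2×2 minors.
tr M = -1 + 1 + 2 = 2.
s = ((-1)·1 − 5²) + ((-1)·2 − 0²) + (1·2 − (-4)²) = -26 + (-2) + (-14) = -42.
det M (expand along row 1) = (-1)·(-14) − 5·10 + 0·(-20) = -36.
Characteristic polynomial: λ³ − 2λ² − 42λ + 36 = 0.
Substitute λ = y + (tr M)/3 = y + 0.666667 to remove the quadratic term: y³ + p·y + q = 0 with p = s − (tr M)²/3 = -43.333333 and q = −2(tr M)³/27 + (tr M)·s/3 − det M = 7.407407.
Three real roots ⇒ use the trigonometric (Viète) form: r = 2√(−p/3) = 7.601170, φ = arccos(3q/(p·r)) = arccos(-0.067466) = 1.638314 rad.
y_k = r·cos(φ/3 − 2πk/3) for k = 0, 1, 2 gives y = 6.495611, 0.171056, -6.666667.
λ_k = y_k + 0.666667 gives λ = 7.1623, 0.8377, -6.0000 (check: the sum is 2.0000 = tr M).

Eigenvalues sorted in increasing order: [-6.0000, 0.8377, 7.1623].
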